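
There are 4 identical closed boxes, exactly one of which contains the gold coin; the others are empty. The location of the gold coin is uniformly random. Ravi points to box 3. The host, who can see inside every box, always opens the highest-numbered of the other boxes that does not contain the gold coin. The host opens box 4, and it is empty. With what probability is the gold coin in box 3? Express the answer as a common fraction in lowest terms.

Condition on the true location of the gold coin.
If it is in any of boxes 1, 2, and 3 (prior 1/4 each): box 4 is the highest-numbered option available, probability 1; weight (1/4)·1 = 1/4 each.
If it is in box 4 (prior 1/4): the host opened box 4, so this case is ruled out; weight (1/4)·0 = 0.
The weights sum to 3/4.
So P(the gold coin in box 3 | the host opened box 4) = (1/4) / (3/4) = 1/3.

1/3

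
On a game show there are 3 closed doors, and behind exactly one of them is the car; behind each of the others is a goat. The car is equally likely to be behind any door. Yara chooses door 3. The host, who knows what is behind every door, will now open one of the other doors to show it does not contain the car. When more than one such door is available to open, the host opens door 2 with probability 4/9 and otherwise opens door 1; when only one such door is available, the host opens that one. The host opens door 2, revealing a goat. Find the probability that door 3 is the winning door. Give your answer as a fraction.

4/13

Apply Bayes' rule, conditioning on where the car actually is.
If it is behind door 1 (prior 1/3): only door 2 is available, probability 1; weight (1/3)·1 = 1/3.
If it is behind door 2 (prior 1/3): the host opened door 2, so this case is ruled out; weight (1/3)·0 = 0.
If it is behind door 3 (prior 1/3): door 2 is available, opened with probability 4/9; weight (1/3)·(4/9) = 4/27.
The weights sum to 13/27.
So P(the car behind door 3 | the host opened door 2) = (4/27) / (13/27) = 4/13.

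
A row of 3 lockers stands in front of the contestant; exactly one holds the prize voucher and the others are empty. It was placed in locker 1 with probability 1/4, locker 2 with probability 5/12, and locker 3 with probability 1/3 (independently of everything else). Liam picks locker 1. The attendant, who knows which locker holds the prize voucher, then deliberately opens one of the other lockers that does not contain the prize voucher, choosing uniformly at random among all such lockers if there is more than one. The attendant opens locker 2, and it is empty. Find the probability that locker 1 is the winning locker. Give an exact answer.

3/11

Apply Bayes' rule, conditioning on where the prize voucher actually is.
If it is in locker 1 (prior 1/4): the attendant has 2 equally likely choices, so probability 1/2; weight (1/4)·(1/2) = 1/8.
If it is in locker 2 (prior 5/12): the attendant opened locker 2, so this case is ruled out; weight (5/12)·0 = 0.
If it is in locker 3 (prior 1/3): the attendant has no choice, probability 1; weight (1/3)·1 = 1/3.
The weights sum to 11/24.
So P(the prize voucher in locker 1 | the attendant opened locker 2) = (1/8) / (11/24) = 3/11.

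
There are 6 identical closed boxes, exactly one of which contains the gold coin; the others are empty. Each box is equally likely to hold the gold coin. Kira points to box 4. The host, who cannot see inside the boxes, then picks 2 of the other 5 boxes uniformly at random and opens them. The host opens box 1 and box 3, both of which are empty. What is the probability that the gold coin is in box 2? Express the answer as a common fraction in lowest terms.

Apply Bayes' rule, conditioning on where the gold coin actually is.
If it is in either of boxes 1 and 3 (prior 1/6 each): that box was opened and seen not to hold the prize — ruled out; weight (1/6)·0 = 0 each.
If it is in any of boxes 2, 4, 5, and 6 (prior 1/6 each): the host picks exactly this set with probability 1/10 regardless, and none is the prize; weight (1/6)·(1/10) = 1/60 each.
The weights sum to 1/15.
So P(the gold coin in box 2 | the host opened box 1 and box 3) = (1/60) / (1/15) = 1/4.

1/4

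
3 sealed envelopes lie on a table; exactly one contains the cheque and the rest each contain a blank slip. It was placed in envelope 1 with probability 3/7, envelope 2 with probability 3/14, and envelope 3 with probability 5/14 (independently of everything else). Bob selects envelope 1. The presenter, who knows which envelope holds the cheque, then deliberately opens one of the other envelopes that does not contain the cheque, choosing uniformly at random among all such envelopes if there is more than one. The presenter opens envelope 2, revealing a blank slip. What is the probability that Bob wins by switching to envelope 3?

5/8

Apply Bayes' rule, conditioning on where the cheque actually is.
If it is in envelope 1 (prior 3/7): the presenter has 2 equally likely choices, so probability 1/2; weight (3/7)·(1/2) = 3/14.
If it is in envelope 2 (prior 3/14): the presenter opened envelope 2, so this case is ruled out; weight (3/14)·0 = 0.
If it is in envelope 3 (prior 5/14): the presenter has no choice, probability 1; weight (5/14)·1 = 5/14.
The weights sum to 4/7.
So P(the cheque in envelope 3 | the presenter opened envelope 2) = (5/14) / (4/7) = 5/8.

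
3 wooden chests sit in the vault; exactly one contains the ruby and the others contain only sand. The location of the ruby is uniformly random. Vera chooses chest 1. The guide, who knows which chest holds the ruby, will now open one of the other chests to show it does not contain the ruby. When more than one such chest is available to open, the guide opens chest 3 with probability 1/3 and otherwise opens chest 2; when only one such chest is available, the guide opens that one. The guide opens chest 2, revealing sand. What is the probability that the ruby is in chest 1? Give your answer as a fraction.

2/5

Condition on the true location of the ruby.
If it is in chest 1 (prior 1/3): chest 3 is available but not opened, probability 2/3; weight (1/3)·(2/3) = 2/9.
If it is in chest 2 (prior 1/3): the guide opened chest 2, so this case is ruled out; weight (1/3)·0 = 0.
If it is in chest 3 (prior 1/3): only chest 2 is available, probability 1; weight (1/3)·1 = 1/3.
The weights sum to 5/9.
So P(the ruby in chest 1 | the guide opened chest 2) = (2/9) / (5/9) = 2/5.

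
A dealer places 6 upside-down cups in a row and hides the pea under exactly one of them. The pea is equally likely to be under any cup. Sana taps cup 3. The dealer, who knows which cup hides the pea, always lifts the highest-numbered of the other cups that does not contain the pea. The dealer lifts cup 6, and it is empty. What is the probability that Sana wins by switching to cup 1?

1/5

Apply Bayes' rule, conditioning on where the pea actually is.
If it is under any of cups 1, 2, 3, 4, and 5 (prior 1/6 each): cup 6 is the highest-numbered option available, probability 1; weight (1/6)·1 = 1/6 each.
If it is under cup 6 (prior 1/6): the dealer opened cup 6, so this case is ruled out; weight (1/6)·0 = 0.
The weights sum to 5/6.
So P(the pea under cup 1 | the dealer opened cup 6) = (1/6) / (5/6) = 1/5.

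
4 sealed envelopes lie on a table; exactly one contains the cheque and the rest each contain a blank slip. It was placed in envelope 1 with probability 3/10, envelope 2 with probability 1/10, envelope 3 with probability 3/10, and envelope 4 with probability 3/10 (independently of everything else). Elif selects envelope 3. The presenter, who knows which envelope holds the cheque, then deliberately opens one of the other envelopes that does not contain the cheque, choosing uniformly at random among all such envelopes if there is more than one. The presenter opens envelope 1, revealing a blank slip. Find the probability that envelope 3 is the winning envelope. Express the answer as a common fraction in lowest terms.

Condition on the true location of the cheque.
If it is in envelope 1 (prior 3/10): the presenter opened envelope 1, so this case is ruled out; weight (3/10)·0 = 0.
If it is in envelope 2 (prior 1/10): the presenter has 2 equally likely choices, so probability 1/2; weight (1/10)·(1/2) = 1/20.
If it is in envelope 3 (prior 3/10): the presenter has 3 equally likely choices, so probability 1/3; weight (3/10)·(1/3) = 1/10.
If it is in envelope 4 (prior 3/10): the presenter has 2 equally likely choices, so probability 1/2; weight (3/10)·(1/2) = 3/20.
The weights sum to 3/10.
So P(the cheque in envelope 3 | the presenter opened envelope 1) = (1/10) / (3/10) = 1/3.

1/3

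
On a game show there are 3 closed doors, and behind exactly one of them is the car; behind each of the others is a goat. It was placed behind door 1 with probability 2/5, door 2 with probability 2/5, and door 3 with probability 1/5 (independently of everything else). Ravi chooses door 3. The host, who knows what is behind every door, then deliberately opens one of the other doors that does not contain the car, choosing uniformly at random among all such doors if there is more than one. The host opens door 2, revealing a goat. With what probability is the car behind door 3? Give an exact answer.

1/5

Consider each possible location of the car in turn.
If it is behind door 1 (prior 2/5): the host has no choice, probability 1; weight (2/5)·1 = 2/5.
If it is behind door 2 (prior 2/5): the host opened door 2, so this case is ruled out; weight (2/5)·0 = 0.
If it is behind door 3 (prior 1/5): the host has 2 equally likely choices, so probability 1/2; weight (1/5)·(1/2) = 1/10.
The weights sum to 1/2.
So P(the car behind door 3 | the host opened door 2) = (1/10) / (1/2) = 1/5.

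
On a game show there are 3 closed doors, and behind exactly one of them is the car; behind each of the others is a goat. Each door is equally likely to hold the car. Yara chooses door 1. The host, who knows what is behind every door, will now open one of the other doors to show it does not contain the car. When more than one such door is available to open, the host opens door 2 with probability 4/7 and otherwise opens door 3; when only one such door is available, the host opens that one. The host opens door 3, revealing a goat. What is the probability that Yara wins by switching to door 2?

Consider each possible location of the car in turn.
If it is behind door 1 (prior 1/3): door 2 is available but not opened, probability 3/7; weight (1/3)·(3/7) = 1/7.
If it is behind door 2 (prior 1/3): only door 3 is available, probability 1; weight (1/3)·1 = 1/3.
If it is behind door 3 (prior 1/3): the host opened door 3, so this case is ruled out; weight (1/3)·0 = 0.
The weights sum to 10/21.
So P(the car behind door 2 | the host opened door 3) = (1/3) / (10/21) = 7/10.

7/10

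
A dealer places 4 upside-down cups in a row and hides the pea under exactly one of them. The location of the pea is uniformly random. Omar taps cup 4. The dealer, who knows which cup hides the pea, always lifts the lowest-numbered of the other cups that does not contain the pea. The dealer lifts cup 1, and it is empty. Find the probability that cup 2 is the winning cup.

1/3

Condition on the true location of the pea.
If it is under cup 1 (prior 1/4): the dealer opened cup 1, so this case is ruled out; weight (1/4)·0 = 0.
If it is under any of cups 2, 3, and 4 (prior 1/4 each): cup 1 is the lowest-numbered option available, probability 1; weight (1/4)·1 = 1/4 each.
The weights sum to 3/4.
So P(the pea under cup 2 | the dealer opened cup 1) = (1/4) / (3/4) = 1/3.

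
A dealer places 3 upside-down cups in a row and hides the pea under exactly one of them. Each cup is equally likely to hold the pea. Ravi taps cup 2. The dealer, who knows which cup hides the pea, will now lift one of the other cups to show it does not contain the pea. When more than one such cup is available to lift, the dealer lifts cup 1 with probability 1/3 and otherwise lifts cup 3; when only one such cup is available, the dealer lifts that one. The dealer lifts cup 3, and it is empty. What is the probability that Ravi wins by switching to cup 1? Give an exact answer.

Consider each possible location of the pea in turn.
If it is under cup 1 (prior 1/3): only cup 3 is available, probability 1; weight (1/3)·1 = 1/3.
If it is under cup 2 (prior 1/3): cup 1 is available but not opened, probability 2/3; weight (1/3)·(2/3) = 2/9.
If it is under cup 3 (prior 1/3): the dealer opened cup 3, so this case is ruled out; weight (1/3)·0 = 0.
The weights sum to 5/9.
So P(the pea under cup 1 | the dealer opened cup 3) = (1/3) / (5/9) = 3/5.

3/5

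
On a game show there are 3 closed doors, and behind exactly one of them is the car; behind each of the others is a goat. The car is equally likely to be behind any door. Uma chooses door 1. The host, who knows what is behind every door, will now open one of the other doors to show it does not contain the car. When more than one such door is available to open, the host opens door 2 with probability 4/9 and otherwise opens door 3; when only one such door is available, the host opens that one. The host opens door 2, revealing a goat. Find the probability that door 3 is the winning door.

9/13

Consider each possible location of the car in turn.
If it is behind door 1 (prior 1/3): door 2 is available, opened with probability 4/9; weight (1/3)·(4/9) = 4/27.
If it is behind door 2 (prior 1/3): the host opened door 2, so this case is ruled out; weight (1/3)·0 = 0.
If it is behind door 3 (prior 1/3): only door 2 is available, probability 1; weight (1/3)·1 = 1/3.
The weights sum to 13/27.
So P(the car behind door 3 | the host opened door 2) = (1/3) / (13/27) = 9/13.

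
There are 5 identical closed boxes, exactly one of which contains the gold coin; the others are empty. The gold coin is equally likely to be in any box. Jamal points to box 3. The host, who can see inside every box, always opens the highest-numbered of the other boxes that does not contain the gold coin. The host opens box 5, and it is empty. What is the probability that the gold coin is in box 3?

Apply Bayes' rule, conditioning on where the gold coin actually is.
If it is in any of boxes 1, 2, 3, and 4 (prior 1/5 each): box 5 is the highest-numbered option available, probability 1; weight (1/5)·1 = 1/5 each.
If it is in box 5 (prior 1/5): the host opened box 5, so this case is ruled out; weight (1/5)·0 = 0.
The weights sum to 4/5.
So P(the gold coin in box 3 | the host opened box 5) = (1/5) / (4/5) = 1/4.

1/4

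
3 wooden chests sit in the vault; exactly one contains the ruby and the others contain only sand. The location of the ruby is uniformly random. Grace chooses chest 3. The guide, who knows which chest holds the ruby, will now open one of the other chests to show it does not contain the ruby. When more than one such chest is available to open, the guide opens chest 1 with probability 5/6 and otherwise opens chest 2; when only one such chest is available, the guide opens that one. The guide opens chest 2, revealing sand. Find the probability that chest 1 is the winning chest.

6/7

Condition on the true location of the ruby.
If it is in chest 1 (prior 1/3): only chest 2 is available, probability 1; weight (1/3)·1 = 1/3.
If it is in chest 2 (prior 1/3): the guide opened chest 2, so this case is ruled out; weight (1/3)·0 = 0.
If it is in chest 3 (prior 1/3): chest 1 is available but not opened, probability 1/6; weight (1/3)·(1/6) = 1/18.
The weights sum to 7/18.
So P(the ruby in chest 1 | the guide opened chest 2) = (1/3) / (7/18) = 6/7.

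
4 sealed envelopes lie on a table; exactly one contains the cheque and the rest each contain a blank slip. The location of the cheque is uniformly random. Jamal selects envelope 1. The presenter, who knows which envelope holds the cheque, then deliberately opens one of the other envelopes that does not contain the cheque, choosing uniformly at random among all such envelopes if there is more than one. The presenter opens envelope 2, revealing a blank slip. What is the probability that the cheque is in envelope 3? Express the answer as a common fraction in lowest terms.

3/8

Condition on the true location of the cheque.
If it is in envelope 1 (prior 1/4): the presenter has 3 equally likely choices, so probability 1/3; weight (1/4)·(1/3) = 1/12.
If it is in envelope 2 (prior 1/4): the presenter opened envelope 2, so this case is ruled out; weight (1/4)·0 = 0.
If it is in either of envelopes 3 and 4 (prior 1/4 each): the presenter has 2 equally likely choices, so probability 1/2; weight (1/4)·(1/2) = 1/8 each.
The weights sum to 1/3.
So P(the cheque in envelope 3 | the presenter opened envelope 2) = (1/8) / (1/3) = 3/8.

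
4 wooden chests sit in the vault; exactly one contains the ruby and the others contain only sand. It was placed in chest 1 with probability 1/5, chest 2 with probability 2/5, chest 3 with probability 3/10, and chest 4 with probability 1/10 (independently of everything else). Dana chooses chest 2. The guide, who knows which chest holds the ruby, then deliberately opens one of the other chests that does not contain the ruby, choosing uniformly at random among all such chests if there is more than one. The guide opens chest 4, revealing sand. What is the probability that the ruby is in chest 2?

Condition on the true location of the ruby.
If it is in chest 1 (prior 1/5): the guide has 2 equally likely choices, so probability 1/2; weight (1/5)·(1/2) = 1/10.
If it is in chest 2 (prior 2/5): the guide has 3 equally likely choices, so probability 1/3; weight (2/5)·(1/3) = 2/15.
If it is in chest 3 (prior 3/10): the guide has 2 equally likely choices, so probability 1/2; weight (3/10)·(1/2) = 3/20.
If it is in chest 4 (prior 1/10): the guide opened chest 4, so this case is ruled out; weight (1/10)·0 = 0.
The weights sum to 23/60.
So P(the ruby in chest 2 | the guide opened chest 4) = (2/15) / (23/60) = 8/23.

8/23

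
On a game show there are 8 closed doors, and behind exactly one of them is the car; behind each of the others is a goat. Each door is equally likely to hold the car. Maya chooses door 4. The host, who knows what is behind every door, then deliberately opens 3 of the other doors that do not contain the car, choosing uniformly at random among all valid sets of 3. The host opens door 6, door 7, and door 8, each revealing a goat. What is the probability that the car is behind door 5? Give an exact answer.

Consider each possible location of the car in turn.
If it is behind any of doors 1, 2, 3, and 5 (prior 1/8 each): the host has 20 equally likely choices, so probability 1/20; weight (1/8)·(1/20) = 1/160 each.
If it is behind door 4 (prior 1/8): the host has 35 equally likely choices, so probability 1/35; weight (1/8)·(1/35) = 1/280.
If it is behind any of doors 6, 7, and 8 (prior 1/8 each): that door was opened and seen not to hold the prize — ruled out; weight (1/8)·0 = 0 each.
The weights sum to 1/35.
So P(the car behind door 5 | the host opened door 6, door 7, and door 8) = (1/160) / (1/35) = 7/32.

7/32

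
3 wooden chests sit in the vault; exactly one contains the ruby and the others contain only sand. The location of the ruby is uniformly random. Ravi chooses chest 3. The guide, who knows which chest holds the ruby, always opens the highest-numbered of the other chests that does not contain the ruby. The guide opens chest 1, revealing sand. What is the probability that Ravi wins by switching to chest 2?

1

Apply Bayes' rule, conditioning on where the ruby actually is.
If it is in chest 1 (prior 1/3): the guide opened chest 1, so this case is ruled out; weight (1/3)·0 = 0.
If it is in chest 2 (prior 1/3): chest 1 is the highest-numbered option available, probability 1; weight (1/3)·1 = 1/3.
If it is in chest 3 (prior 1/3): the guide would have opened chest 2 instead, probability 0; weight (1/3)·0 = 0.
The weights sum to 1/3.
So P(the ruby in chest 2 | the guide opened chest 1) = (1/3) / (1/3) = 1.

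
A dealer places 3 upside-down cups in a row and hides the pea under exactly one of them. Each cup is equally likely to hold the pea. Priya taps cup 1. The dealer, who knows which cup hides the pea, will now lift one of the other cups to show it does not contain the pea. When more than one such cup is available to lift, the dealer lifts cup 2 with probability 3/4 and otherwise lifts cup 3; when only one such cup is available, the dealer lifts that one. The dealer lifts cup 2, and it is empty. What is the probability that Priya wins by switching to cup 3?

Condition on the true location of the pea.
If it is under cup 1 (prior 1/3): cup 2 is available, opened with probability 3/4; weight (1/3)·(3/4) = 1/4.
If it is under cup 2 (prior 1/3): the dealer opened cup 2, so this case is ruled out; weight (1/3)·0 = 0.
If it is under cup 3 (prior 1/3): only cup 2 is available, probability 1; weight (1/3)·1 = 1/3.
The weights sum to 7/12.
So P(the pea under cup 3 | the dealer opened cup 2) = (1/3) / (7/12) = 4/7.

4/7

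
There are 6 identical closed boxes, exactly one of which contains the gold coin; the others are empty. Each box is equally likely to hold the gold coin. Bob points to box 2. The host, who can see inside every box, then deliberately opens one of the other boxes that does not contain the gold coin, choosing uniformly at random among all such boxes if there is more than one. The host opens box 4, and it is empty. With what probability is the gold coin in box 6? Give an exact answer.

5/24

Consider each possible location of the gold coin in turn.
If it is in any of boxes 1, 3, 5, and 6 (prior 1/6 each): the host has 4 equally likely choices, so probability 1/4; weight (1/6)·(1/4) = 1/24 each.
If it is in box 2 (prior 1/6): the host has 5 equally likely choices, so probability 1/5; weight (1/6)·(1/5) = 1/30.
If it is in box 4 (prior 1/6): the host opened box 4, so this case is ruled out; weight (1/6)·0 = 0.
The weights sum to 1/5.
So P(the gold coin in box 6 | the host opened box 4) = (1/24) / (1/5) = 5/24.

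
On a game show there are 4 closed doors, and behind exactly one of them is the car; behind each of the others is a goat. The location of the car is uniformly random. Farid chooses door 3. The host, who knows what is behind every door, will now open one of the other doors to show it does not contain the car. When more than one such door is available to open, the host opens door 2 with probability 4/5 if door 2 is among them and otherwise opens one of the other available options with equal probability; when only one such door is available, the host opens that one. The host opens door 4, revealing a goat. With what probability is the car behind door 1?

Condition on the true location of the car.
If it is behind door 1 (prior 1/4): door 2 is available but not opened, probability 1/5; weight (1/4)·(1/5) = 1/20.
If it is behind door 2 (prior 1/4): door 2 holds the prize so is unavailable; the host chooses uniformly among the 2 others, probability 1/2; weight (1/4)·(1/2) = 1/8.
If it is behind door 3 (prior 1/4): door 2 is available but not opened; door 4 gets probability (1 − 4/5)/2 = 1/10; weight (1/4)·(1/10) = 1/40.
If it is behind door 4 (prior 1/4): the host opened door 4, so this case is ruled out; weight (1/4)·0 = 0.
The weights sum to 1/5.
So P(the car behind door 1 | the host opened door 4) = (1/20) / (1/5) = 1/4.

1/4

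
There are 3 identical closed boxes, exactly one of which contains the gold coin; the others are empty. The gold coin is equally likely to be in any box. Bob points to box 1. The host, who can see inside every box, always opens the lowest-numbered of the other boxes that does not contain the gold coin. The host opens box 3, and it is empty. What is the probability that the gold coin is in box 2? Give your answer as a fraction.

1

Apply Bayes' rule, conditioning on where the gold coin actually is.
If it is in box 1 (prior 1/3): the host would have opened box 2 instead, probability 0; weight (1/3)·0 = 0.
If it is in box 2 (prior 1/3): box 3 is the lowest-numbered option available, probability 1; weight (1/3)·1 = 1/3.
If it is in box 3 (prior 1/3): the host opened box 3, so this case is ruled out; weight (1/3)·0 = 0.
The weights sum to 1/3.
So P(the gold coin in box 2 | the host opened box 3) = (1/3) / (1/3) = 1.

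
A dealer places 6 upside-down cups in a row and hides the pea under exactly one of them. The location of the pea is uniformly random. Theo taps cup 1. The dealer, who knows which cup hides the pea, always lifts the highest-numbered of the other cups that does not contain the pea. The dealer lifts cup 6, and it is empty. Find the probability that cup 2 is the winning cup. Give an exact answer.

Consider each possible location of the pea in turn.
If it is under any of cups 1, 2, 3, 4, and 5 (prior 1/6 each): cup 6 is the highest-numbered option available, probability 1; weight (1/6)·1 = 1/6 each.
If it is under cup 6 (prior 1/6): the dealer opened cup 6, so this case is ruled out; weight (1/6)·0 = 0.
The weights sum to 5/6.
So P(the pea under cup 2 | the dealer opened cup 6) = (1/6) / (5/6) = 1/5.

1/5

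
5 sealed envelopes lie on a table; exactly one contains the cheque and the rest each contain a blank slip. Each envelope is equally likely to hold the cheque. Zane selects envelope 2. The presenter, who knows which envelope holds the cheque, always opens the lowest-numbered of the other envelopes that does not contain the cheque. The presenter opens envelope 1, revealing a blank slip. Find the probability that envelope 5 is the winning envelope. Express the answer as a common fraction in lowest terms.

Consider each possible location of the cheque in turn.
If it is in envelope 1 (prior 1/5): the presenter opened envelope 1, so this case is ruled out; weight (1/5)·0 = 0.
If it is in any of envelopes 2, 3, 4, and 5 (prior 1/5 each): envelope 1 is the lowest-numbered option available, probability 1; weight (1/5)·1 = 1/5 each.
The weights sum to 4/5.
So P(the cheque in envelope 5 | the presenter opened envelope 1) = (1/5) / (4/5) = 1/4.

1/4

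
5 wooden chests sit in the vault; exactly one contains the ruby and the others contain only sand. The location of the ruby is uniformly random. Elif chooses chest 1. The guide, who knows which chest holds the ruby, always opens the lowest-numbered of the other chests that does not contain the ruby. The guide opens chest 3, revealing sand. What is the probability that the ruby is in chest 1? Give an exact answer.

Apply Bayes' rule, conditioning on where the ruby actually is.
If it is in any of chests 1, 4, and 5 (prior 1/5 each): the guide would have opened chest 2 instead, probability 0; weight (1/5)·0 = 0 each.
If it is in chest 2 (prior 1/5): chest 3 is the lowest-numbered option available, probability 1; weight (1/5)·1 = 1/5.
If it is in chest 3 (prior 1/5): the guide opened chest 3, so this case is ruled out; weight (1/5)·0 = 0.
The weights sum to 1/5.
So P(the ruby in chest 1 | the guide opened chest 3) = 0 / (1/5) = 0.

0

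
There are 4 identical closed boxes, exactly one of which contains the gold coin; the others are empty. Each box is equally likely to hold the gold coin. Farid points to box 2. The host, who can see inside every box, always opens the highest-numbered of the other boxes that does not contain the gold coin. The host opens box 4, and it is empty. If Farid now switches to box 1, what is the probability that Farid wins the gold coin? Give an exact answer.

1/3

Apply Bayes' rule, conditioning on where the gold coin actually is.
If it is in any of boxes 1, 2, and 3 (prior 1/4 each): box 4 is the highest-numbered option available, probability 1; weight (1/4)·1 = 1/4 each.
If it is in box 4 (prior 1/4): the host opened box 4, so this case is ruled out; weight (1/4)·0 = 0.
The weights sum to 3/4.
So P(the gold coin in box 1 | the host opened box 4) = (1/4) / (3/4) = 1/3.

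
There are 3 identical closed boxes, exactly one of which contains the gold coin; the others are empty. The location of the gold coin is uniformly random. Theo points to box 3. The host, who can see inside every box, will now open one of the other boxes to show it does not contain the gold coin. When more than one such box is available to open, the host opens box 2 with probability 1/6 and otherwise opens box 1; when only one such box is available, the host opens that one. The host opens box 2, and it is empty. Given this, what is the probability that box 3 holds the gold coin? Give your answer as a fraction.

Condition on the true location of the gold coin.
If it is in box 1 (prior 1/3): only box 2 is available, probability 1; weight (1/3)·1 = 1/3.
If it is in box 2 (prior 1/3): the host opened box 2, so this case is ruled out; weight (1/3)·0 = 0.
If it is in box 3 (prior 1/3): box 2 is available, opened with probability 1/6; weight (1/3)·(1/6) = 1/18.
The weights sum to 7/18.
So P(the gold coin in box 3 | the host opened box 2) = (1/18) / (7/18) = 1/7.

1/7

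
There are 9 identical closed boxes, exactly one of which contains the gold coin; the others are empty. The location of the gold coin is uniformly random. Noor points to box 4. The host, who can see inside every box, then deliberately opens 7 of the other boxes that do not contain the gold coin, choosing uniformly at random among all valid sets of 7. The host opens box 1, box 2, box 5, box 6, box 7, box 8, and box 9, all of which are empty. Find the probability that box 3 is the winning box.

Apply Bayes' rule, conditioning on where the gold coin actually is.
If it is in any of boxes 1, 2, 5, 6, 7, 8, and 9 (prior 1/9 each): that box was opened and seen not to hold the prize — ruled out; weight (1/9)·0 = 0 each.
If it is in box 3 (prior 1/9): the host has no choice, probability 1; weight (1/9)·1 = 1/9.
If it is in box 4 (prior 1/9): the host has 8 equally likely choices, so probability 1/8; weight (1/9)·(1/8) = 1/72.
The weights sum to 1/8.
So P(the gold coin in box 3 | the host opened box 1, box 2, box 5, box 6, box 7, box 8, and box 9) = (1/9) / (1/8) = 8/9.

8/9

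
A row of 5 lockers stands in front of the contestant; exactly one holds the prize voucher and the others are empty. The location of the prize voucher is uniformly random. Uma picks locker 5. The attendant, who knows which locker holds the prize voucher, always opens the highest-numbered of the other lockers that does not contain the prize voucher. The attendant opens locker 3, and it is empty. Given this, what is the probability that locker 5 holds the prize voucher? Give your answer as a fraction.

0

Consider each possible location of the prize voucher in turn.
If it is in any of lockers 1, 2, and 5 (prior 1/5 each): the attendant would have opened locker 4 instead, probability 0; weight (1/5)·0 = 0 each.
If it is in locker 3 (prior 1/5): the attendant opened locker 3, so this case is ruled out; weight (1/5)·0 = 0.
If it is in locker 4 (prior 1/5): locker 3 is the highest-numbered option available, probability 1; weight (1/5)·1 = 1/5.
The weights sum to 1/5.
So P(the prize voucher in locker 5 | the attendant opened locker 3) = 0 / (1/5) = 0.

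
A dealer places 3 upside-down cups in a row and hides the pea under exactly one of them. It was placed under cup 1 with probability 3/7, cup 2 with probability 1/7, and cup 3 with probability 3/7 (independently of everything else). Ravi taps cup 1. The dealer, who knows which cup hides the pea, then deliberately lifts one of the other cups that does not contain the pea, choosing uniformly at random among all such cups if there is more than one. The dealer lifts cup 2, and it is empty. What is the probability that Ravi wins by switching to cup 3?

2/3

Apply Bayes' rule, conditioning on where the pea actually is.
If it is under cup 1 (prior 3/7): the dealer has 2 equally likely choices, so probability 1/2; weight (3/7)·(1/2) = 3/14.
If it is under cup 2 (prior 1/7): the dealer opened cup 2, so this case is ruled out; weight (1/7)·0 = 0.
If it is under cup 3 (prior 3/7): the dealer has no choice, probability 1; weight (3/7)·1 = 3/7.
The weights sum to 9/14.
So P(the pea under cup 3 | the dealer opened cup 2) = (3/7) / (9/14) = 2/3.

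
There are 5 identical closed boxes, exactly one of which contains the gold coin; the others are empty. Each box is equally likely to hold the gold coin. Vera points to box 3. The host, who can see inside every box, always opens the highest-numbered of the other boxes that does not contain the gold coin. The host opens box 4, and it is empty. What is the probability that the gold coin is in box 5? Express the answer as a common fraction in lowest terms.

Condition on the true location of the gold coin.
If it is in any of boxes 1, 2, and 3 (prior 1/5 each): the host would have opened box 5 instead, probability 0; weight (1/5)·0 = 0 each.
If it is in box 4 (prior 1/5): the host opened box 4, so this case is ruled out; weight (1/5)·0 = 0.
If it is in box 5 (prior 1/5): box 4 is the highest-numbered option available, probability 1; weight (1/5)·1 = 1/5.
The weights sum to 1/5.
So P(the gold coin in box 5 | the host opened box 4) = (1/5) / (1/5) = 1.

1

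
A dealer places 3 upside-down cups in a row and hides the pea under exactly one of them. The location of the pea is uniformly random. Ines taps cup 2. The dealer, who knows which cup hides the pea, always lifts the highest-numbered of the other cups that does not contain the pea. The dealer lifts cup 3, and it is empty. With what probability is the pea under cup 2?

1/2

Condition on the true location of the pea.
If it is under either of cups 1 and 2 (prior 1/3 each): cup 3 is the highest-numbered option available, probability 1; weight (1/3)·1 = 1/3 each.
If it is under cup 3 (prior 1/3): the dealer opened cup 3, so this case is ruled out; weight (1/3)·0 = 0.
The weights sum to 2/3.
So P(the pea under cup 2 | the dealer opened cup 3) = (1/3) / (2/3) = 1/2.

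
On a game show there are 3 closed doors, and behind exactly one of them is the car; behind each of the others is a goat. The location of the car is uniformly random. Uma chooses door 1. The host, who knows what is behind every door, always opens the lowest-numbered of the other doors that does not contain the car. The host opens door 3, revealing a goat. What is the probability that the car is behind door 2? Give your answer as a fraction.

1

Condition on the true location of the car.
If it is behind door 1 (prior 1/3): the host would have opened door 2 instead, probability 0; weight (1/3)·0 = 0.
If it is behind door 2 (prior 1/3): door 3 is the lowest-numbered option available, probability 1; weight (1/3)·1 = 1/3.
If it is behind door 3 (prior 1/3): the host opened door 3, so this case is ruled out; weight (1/3)·0 = 0.
The weights sum to 1/3.
So P(the car behind door 2 | the host opened door 3) = (1/3) / (1/3) = 1.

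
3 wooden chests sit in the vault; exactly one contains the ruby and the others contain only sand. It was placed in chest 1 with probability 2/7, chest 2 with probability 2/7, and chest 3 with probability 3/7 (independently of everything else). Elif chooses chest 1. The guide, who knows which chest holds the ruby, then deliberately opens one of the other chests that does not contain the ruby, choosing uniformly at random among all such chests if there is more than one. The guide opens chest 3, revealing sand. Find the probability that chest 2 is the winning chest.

2/3

Consider each possible location of the ruby in turn.
If it is in chest 1 (prior 2/7): the guide has 2 equally likely choices, so probability 1/2; weight (2/7)·(1/2) = 1/7.
If it is in chest 2 (prior 2/7): the guide has no choice, probability 1; weight (2/7)·1 = 2/7.
If it is in chest 3 (prior 3/7): the guide opened chest 3, so this case is ruled out; weight (3/7)·0 = 0.
The weights sum to 3/7.
So P(the ruby in chest 2 | the guide opened chest 3) = (2/7) / (3/7) = 2/3.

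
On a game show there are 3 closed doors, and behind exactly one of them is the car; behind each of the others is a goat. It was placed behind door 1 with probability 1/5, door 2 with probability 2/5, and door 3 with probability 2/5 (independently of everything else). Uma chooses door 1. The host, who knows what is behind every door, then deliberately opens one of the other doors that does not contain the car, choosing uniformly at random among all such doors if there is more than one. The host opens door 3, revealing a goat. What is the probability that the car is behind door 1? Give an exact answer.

Apply Bayes' rule, conditioning on where the car actually is.
If it is behind door 1 (prior 1/5): the host has 2 equally likely choices, so probability 1/2; weight (1/5)·(1/2) = 1/10.
If it is behind door 2 (prior 2/5): the host has no choice, probability 1; weight (2/5)·1 = 2/5.
If it is behind door 3 (prior 2/5): the host opened door 3, so this case is ruled out; weight (2/5)·0 = 0.
The weights sum to 1/2.
So P(the car behind door 1 | the host opened door 3) = (1/10) / (1/2) = 1/5.

1/5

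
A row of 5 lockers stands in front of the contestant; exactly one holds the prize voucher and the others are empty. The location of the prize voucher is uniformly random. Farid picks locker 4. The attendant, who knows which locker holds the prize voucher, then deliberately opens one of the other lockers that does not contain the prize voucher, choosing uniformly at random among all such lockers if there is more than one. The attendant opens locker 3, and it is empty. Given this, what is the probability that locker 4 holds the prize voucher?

Condition on the true location of the prize voucher.
If it is in any of lockers 1, 2, and 5 (prior 1/5 each): the attendant has 3 equally likely choices, so probability 1/3; weight (1/5)·(1/3) = 1/15 each.
If it is in locker 3 (prior 1/5): the attendant opened locker 3, so this case is ruled out; weight (1/5)·0 = 0.
If it is in locker 4 (prior 1/5): the attendant has 4 equally likely choices, so probability 1/4; weight (1/5)·(1/4) = 1/20.
The weights sum to 1/4.
So P(the prize voucher in locker 4 | the attendant opened locker 3) = (1/20) / (1/4) = 1/5.

1/5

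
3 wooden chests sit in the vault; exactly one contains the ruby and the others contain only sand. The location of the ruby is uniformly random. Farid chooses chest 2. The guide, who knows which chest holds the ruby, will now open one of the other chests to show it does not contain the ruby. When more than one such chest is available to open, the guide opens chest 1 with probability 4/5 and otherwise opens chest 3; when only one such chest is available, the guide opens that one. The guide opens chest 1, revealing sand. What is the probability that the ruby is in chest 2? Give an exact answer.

4/9

Consider each possible location of the ruby in turn.
If it is in chest 1 (prior 1/3): the guide opened chest 1, so this case is ruled out; weight (1/3)·0 = 0.
If it is in chest 2 (prior 1/3): chest 1 is available, opened with probability 4/5; weight (1/3)·(4/5) = 4/15.
If it is in chest 3 (prior 1/3): only chest 1 is available, probability 1; weight (1/3)·1 = 1/3.
The weights sum to 3/5.
So P(the ruby in chest 2 | the guide opened chest 1) = (4/15) / (3/5) = 4/9.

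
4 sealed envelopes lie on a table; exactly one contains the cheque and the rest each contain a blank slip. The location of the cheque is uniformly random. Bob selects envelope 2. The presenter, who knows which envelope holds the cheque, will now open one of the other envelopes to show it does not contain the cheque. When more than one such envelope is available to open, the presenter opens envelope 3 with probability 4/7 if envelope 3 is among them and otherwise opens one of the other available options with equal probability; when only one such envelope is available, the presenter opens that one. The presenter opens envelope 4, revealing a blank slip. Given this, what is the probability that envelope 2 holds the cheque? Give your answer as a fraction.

Condition on the true location of the cheque.
If it is in envelope 1 (prior 1/4): envelope 3 is available but not opened, probability 3/7; weight (1/4)·(3/7) = 3/28.
If it is in envelope 2 (prior 1/4): envelope 3 is available but not opened; envelope 4 gets probability (1 − 4/7)/2 = 3/14; weight (1/4)·(3/14) = 3/56.
If it is in envelope 3 (prior 1/4): envelope 3 holds the prize so is unavailable; the presenter chooses uniformly among the 2 others, probability 1/2; weight (1/4)·(1/2) = 1/8.
If it is in envelope 4 (prior 1/4): the presenter opened envelope 4, so this case is ruled out; weight (1/4)·0 = 0.
The weights sum to 2/7.
So P(the cheque in envelope 2 | the presenter opened envelope 4) = (3/56) / (2/7) = 3/16.

3/16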